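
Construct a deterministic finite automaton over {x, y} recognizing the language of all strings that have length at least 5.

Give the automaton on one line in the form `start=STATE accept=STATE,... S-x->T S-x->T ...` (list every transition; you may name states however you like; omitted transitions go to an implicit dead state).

start=s0 accept=s5,s6 s0-x->s1 s0-y->s1 s1-x->s2 s1-y->s2 s2-x->s3 s2-y->s3 s3-x->s4 s3-y->s4 s4-x->s5 s4-y->s5 s5-x->s6 s5-y->s6 s6-x->s6 s6-y->s6

We only need to distinguish lengths 0, 1, …, 5, and '>5'. Chain s0 → s1 → s2 → s3 → s4 → s5 → s6 on every symbol, with s6 looping. Accepting states: {s5, s6}.
With 7 states:
        x   y  
>  s0   s1  s1 
   s1   s2  s2 
   s2   s3  s3 
   s3   s4  s4 
   s4   s5  s5 
 * s5   s6  s6 
 * s6   s6  s6 
(> = start, * = accepting)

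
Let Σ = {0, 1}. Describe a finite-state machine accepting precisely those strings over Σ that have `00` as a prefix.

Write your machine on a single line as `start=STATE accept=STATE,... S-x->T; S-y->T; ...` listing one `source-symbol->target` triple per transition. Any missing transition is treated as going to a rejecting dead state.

Walk along `00` while the input agrees: from A take `0` to B, and so on. Any deviation drops to the rejecting sink D. Once C is reached the prefix is confirmed and every continuation is accepted.
4 states suffice.
       0  1 
>  A   B  D 
   B   C  D 
 * C   C  C 
   D   D  D 
(> = start, * = accepting)

start=A; accept=C; A-0->B; A-1->D; B-0->C; B-1->D; C-0->C; C-1->C; D-0->D; D-1->D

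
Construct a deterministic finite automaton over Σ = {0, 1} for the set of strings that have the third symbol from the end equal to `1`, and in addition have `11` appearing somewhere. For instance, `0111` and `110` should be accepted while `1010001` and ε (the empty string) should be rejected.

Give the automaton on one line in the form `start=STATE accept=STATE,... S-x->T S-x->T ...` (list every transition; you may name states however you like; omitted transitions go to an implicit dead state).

start=s0 accept=s13,s14,s15,s16 s0-0->s1 s0-1->s2 s1-0->s3 s1-1->s4 s2-0->s5 s2-1->s6 s3-0->s7 s3-1->s8 s4-0->s9 s4-1->s10 s5-0->s11 s5-1->s12 s6-0->s13 s6-1->s14 s7-0->s7 s7-1->s8 s8-0->s9 s8-1->s10 s9-0->s11 s9-1->s12 s10-0->s13 s10-1->s14 s11-0->s7 s11-1->s8 s12-0->s9 s12-1->s10 s13-0->s15 s13-1->s16 s14-0->s13 s14-1->s14 s15-0->s17 s15-1->s18 s16-0->s19 s16-1->s10 s17-0->s17 s17-1->s18 s18-0->s19 s18-1->s10 s19-0->s15 s19-1->s16

Build one automaton per condition and run them in lockstep. The first has 15 states tracking the last 3 symbols read; the second has 3 states tracking whether and how much of `11` has been seen. A product state is a pair (one from each), accepting exactly when both do.
A 20-state machine:
          0    1  
>  s0     s1   s2 
   s1     s3   s4 
   s2     s5   s6 
   s3     s7   s8 
   s4     s9  s10 
   s5    s11  s12 
   s6    s13  s14 
   s7     s7   s8 
   s8     s9  s10 
   s9    s11  s12 
   s10   s13  s14 
   s11    s7   s8 
   s12    s9  s10 
 * s13   s15  s16 
 * s14   s13  s14 
 * s15   s17  s18 
 * s16   s19  s10 
   s17   s17  s18 
   s18   s19  s10 
   s19   s15  s16 
(> = start, * = accepting)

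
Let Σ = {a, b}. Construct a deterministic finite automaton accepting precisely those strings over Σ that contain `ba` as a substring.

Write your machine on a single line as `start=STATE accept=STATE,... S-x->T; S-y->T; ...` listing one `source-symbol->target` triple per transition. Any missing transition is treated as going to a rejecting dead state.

States S0..S1 record the length of the longest prefix of `ba` that matches the current input suffix. Reaching S2 means `ba` has been seen, and we stay there forever. Accept from S2.
        a   b  
>  S0   S0  S1 
   S1   S2  S1 
 * S2   S2  S2 
(> = start, * = accepting)

start=S0; accept=S2; S0-a->S0; S0-b->S1; S1-a->S2; S1-b->S1; S2-a->S2; S2-b->S2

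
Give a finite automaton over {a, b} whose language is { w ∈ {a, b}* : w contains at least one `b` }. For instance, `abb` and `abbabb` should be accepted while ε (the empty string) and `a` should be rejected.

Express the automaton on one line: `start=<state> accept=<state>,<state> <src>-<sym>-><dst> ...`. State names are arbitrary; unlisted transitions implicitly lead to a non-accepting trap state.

Only the number of `b`s matters, and only up to 2. Make a chain s0 → s1 → s2 advanced by each `b` (with s2 absorbing); every other symbol self-loops. The accepting set is {s1, s2}.
A 3-state machine:
        a   b  
>  s0   s0  s1 
 * s1   s1  s2 
 * s2   s2  s2 
(> = start, * = accepting)

start=s0 accept=s1,s2 s0-a->s0 s0-b->s1 s1-a->s1 s1-b->s2 s2-a->s2 s2-b->s2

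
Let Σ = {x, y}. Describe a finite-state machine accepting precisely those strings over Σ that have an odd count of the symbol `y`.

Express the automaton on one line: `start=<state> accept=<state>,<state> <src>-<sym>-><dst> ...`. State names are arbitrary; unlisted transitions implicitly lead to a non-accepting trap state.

start=S0 accept=S1 S0-x->S0 S0-y->S1 S1-x->S1 S1-y->S0

The only thing that matters is how many `y`s have appeared, reduced mod 2. Use one state per residue: S0 for 0, …, S1 for 1. Reading `y` moves to the next residue; anything else stays put. S1 is accepting.
With 2 states:
        x   y  
>  S0   S0  S1 
 * S1   S1  S0 
(> = start, * = accepting)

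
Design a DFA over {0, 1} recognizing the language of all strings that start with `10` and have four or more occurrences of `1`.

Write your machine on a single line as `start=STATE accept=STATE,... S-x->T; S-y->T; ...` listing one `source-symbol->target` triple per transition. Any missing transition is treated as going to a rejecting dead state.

start=s0; accept=s10,s12; s0-0->s1; s0-1->s2; s1-0->s1; s1-1->s3; s2-0->s4; s2-1->s5; s3-0->s3; s3-1->s5; s4-0->s4; s4-1->s6; s5-0->s5; s5-1->s7; s6-0->s6; s6-1->s8; s7-0->s7; s7-1->s9; s8-0->s8; s8-1->s10; s9-0->s9; s9-1->s11; s10-0->s10; s10-1->s12; s11-0->s11; s11-1->s11; s12-0->s12; s12-1->s12

Build one automaton per condition and run them in lockstep. One (4 states) tracks whether the input so far still matches the prefix `10`; the other (6 states) tracks the count of `1`s, saturating at 5. Each combined state is a pair, one component from each; accept when both components accept.
With 13 states:
          0    1  
>  s0     s1   s2 
   s1     s1   s3 
   s2     s4   s5 
   s3     s3   s5 
   s4     s4   s6 
   s5     s5   s7 
   s6     s6   s8 
   s7     s7   s9 
   s8     s8  s10 
   s9     s9  s11 
 * s10   s10  s12 
   s11   s11  s11 
 * s12   s12  s12 
(> = start, * = accepting)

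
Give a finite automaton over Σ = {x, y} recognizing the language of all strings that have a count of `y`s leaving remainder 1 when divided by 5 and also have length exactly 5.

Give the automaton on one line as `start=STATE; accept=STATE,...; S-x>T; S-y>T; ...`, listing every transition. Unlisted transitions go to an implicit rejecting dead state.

Run two small machines in parallel and take their product. The first has 5 states tracking the count of `y`s modulo 5; the second has 7 states tracking the input length, saturating at 6. A product state is a pair (one from each), accepting exactly when both do. Minimizing collapses redundant product states.
With 11 states:
          x    y  
>  q0     q1   q2 
   q1     q3   q4 
   q2     q4   q5 
   q3     q6   q7 
   q4     q7   q5 
   q5     q5   q5 
   q6     q8   q9 
   q7     q9   q5 
   q8     q5  q10 
   q9    q10   q5 
 * q10    q5   q5 
(> = start, * = accepting)

start=q0; accept=q10; q0-x>q1; q0-y>q2; q1-x>q3; q1-y>q4; q2-x>q4; q2-y>q5; q3-x>q6; q3-y>q7; q4-x>q7; q4-y>q5; q5-x>q5; q5-y>q5; q6-x>q8; q6-y>q9; q7-x>q9; q7-y>q5; q8-x>q5; q8-y>q10; q9-x>q10; q9-y>q5; q10-x>q5; q10-y>q5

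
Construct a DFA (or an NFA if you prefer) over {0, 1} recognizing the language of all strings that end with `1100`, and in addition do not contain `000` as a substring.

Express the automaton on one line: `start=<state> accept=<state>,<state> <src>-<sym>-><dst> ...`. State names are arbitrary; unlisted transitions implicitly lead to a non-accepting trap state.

Run two small machines in parallel and take their product. One (5 states) tracks how much of the suffix `1100` has currently been matched; the other (4 states) tracks partial matches of the forbidden pattern `000`. Each combined state is a pair, one component from each; accept when both components accept. Equivalent product states are then merged.
An 8-state machine:
        0   1  
>  S0   S1  S2 
   S1   S3  S2 
   S2   S1  S4 
   S3   S5  S2 
   S4   S6  S4 
   S5   S5  S5 
   S6   S7  S2 
 * S7   S5  S2 
(> = start, * = accepting)

start=S0 accept=S7 S0-0->S1 S0-1->S2 S1-0->S3 S1-1->S2 S2-0->S1 S2-1->S4 S3-0->S5 S3-1->S2 S4-0->S6 S4-1->S4 S5-0->S5 S5-1->S5 S6-0->S7 S6-1->S2 S7-0->S5 S7-1->S2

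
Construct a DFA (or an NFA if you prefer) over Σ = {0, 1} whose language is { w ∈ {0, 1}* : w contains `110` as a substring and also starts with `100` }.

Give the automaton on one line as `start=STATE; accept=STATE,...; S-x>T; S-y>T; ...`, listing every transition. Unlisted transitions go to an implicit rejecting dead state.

start=s0; accept=s7; s0-0>s1; s0-1>s2; s1-0>s1; s1-1>s1; s2-0>s3; s2-1>s1; s3-0>s4; s3-1>s1; s4-0>s4; s4-1>s5; s5-0>s4; s5-1>s6; s6-0>s7; s6-1>s6; s7-0>s7; s7-1>s7

Run two small machines in parallel and take their product. The first has 4 states tracking whether and how much of `110` has been seen; the second has 5 states tracking whether the input so far still matches the prefix `100`. A product state is a pair (one from each), accepting exactly when both do. After merging equivalent states the machine shrinks.
8 states suffice.
        0   1  
>  s0   s1  s2 
   s1   s1  s1 
   s2   s3  s1 
   s3   s4  s1 
   s4   s4  s5 
   s5   s4  s6 
   s6   s7  s6 
 * s7   s7  s7 
(> = start, * = accepting)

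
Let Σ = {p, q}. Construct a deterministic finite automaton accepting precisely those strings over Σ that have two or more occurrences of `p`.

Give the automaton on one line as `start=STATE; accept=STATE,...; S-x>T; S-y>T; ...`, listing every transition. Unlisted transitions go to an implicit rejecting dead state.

start=s0; accept=s2,s3; s0-p>s1; s0-q>s0; s1-p>s2; s1-q>s1; s2-p>s3; s2-q>s2; s3-p>s3; s3-q>s3

Only the number of `p`s matters, and only up to 3. Make a chain s0 → s1 → s2 → s3 advanced by each `p` (with s3 absorbing); every other symbol self-loops. The accepting set is {s2, s3}.
A 4-state machine:
        p   q  
>  s0   s1  s0 
   s1   s2  s1 
 * s2   s3  s2 
 * s3   s3  s3 
(> = start, * = accepting)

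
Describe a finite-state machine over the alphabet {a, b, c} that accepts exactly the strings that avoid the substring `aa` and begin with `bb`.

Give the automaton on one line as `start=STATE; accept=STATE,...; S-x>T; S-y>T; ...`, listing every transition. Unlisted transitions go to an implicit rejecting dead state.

Run two small machines in parallel and take their product. The first has 3 states tracking partial matches of the forbidden pattern `aa`; the second has 4 states tracking whether the input so far still matches the prefix `bb`. A product state is a pair (one from each), accepting exactly when both do. Equivalent product states are then merged.
        a   b   c  
>  q0   q1  q2  q1 
   q1   q1  q1  q1 
   q2   q1  q3  q1 
 * q3   q4  q3  q3 
 * q4   q1  q3  q3 
(> = start, * = accepting)

start=q0; accept=q3,q4; q0-a>q1; q0-b>q2; q0-c>q1; q1-a>q1; q1-b>q1; q1-c>q1; q2-a>q1; q2-b>q3; q2-c>q1; q3-a>q4; q3-b>q3; q3-c>q3; q4-a>q1; q4-b>q3; q4-c>q3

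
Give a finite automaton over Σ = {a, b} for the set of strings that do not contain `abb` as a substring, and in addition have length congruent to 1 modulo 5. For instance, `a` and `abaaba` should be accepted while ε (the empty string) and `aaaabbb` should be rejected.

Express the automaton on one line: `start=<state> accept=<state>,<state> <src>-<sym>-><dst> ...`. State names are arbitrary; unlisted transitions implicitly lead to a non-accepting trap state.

Build one automaton per condition and run them in lockstep. The first has 4 states tracking partial matches of the forbidden pattern `abb`; the second has 5 states tracking the input length modulo 5. A product state is a pair (one from each), accepting exactly when both do. After merging equivalent states the machine shrinks.
With 16 states:
          a    b  
>  q0     q1   q2 
 * q1     q3   q4 
 * q2     q3   q5 
   q3     q6   q7 
   q4     q6   q8 
   q5     q6   q9 
   q6    q10  q11 
   q7    q10   q8 
   q8     q8   q8 
   q9    q10  q12 
   q10   q13  q14 
   q11   q13   q8 
   q12   q13   q0 
   q13    q1  q15 
   q14    q1   q8 
 * q15    q3   q8 
(> = start, * = accepting)

start=q0 accept=q1,q2,q15 q0-a->q1 q0-b->q2 q1-a->q3 q1-b->q4 q2-a->q3 q2-b->q5 q3-a->q6 q3-b->q7 q4-a->q6 q4-b->q8 q5-a->q6 q5-b->q9 q6-a->q10 q6-b->q11 q7-a->q10 q7-b->q8 q8-a->q8 q8-b->q8 q9-a->q10 q9-b->q12 q10-a->q13 q10-b->q14 q11-a->q13 q11-b->q8 q12-a->q13 q12-b->q0 q13-a->q1 q13-b->q15 q14-a->q1 q14-b->q8 q15-a->q3 q15-b->q8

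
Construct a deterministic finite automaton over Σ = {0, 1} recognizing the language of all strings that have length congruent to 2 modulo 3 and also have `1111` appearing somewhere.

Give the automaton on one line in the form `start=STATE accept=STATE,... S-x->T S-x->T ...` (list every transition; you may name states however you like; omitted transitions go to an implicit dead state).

start=q0 accept=q13 q0-0->q1 q0-1->q2 q1-0->q3 q1-1->q4 q2-0->q3 q2-1->q5 q3-0->q0 q3-1->q6 q4-0->q0 q4-1->q7 q5-0->q0 q5-1->q8 q6-0->q1 q6-1->q9 q7-0->q1 q7-1->q10 q8-0->q1 q8-1->q11 q9-0->q3 q9-1->q12 q10-0->q3 q10-1->q13 q11-0->q13 q11-1->q13 q12-0->q0 q12-1->q14 q13-0->q14 q13-1->q14 q14-0->q11 q14-1->q11

Handle the two conditions separately and then intersect. The first has 3 states tracking the input length modulo 3; the second has 5 states tracking whether and how much of `1111` has been seen. A product state is a pair (one from each), accepting exactly when both do.
A 15-state machine:
          0    1  
>  q0     q1   q2 
   q1     q3   q4 
   q2     q3   q5 
   q3     q0   q6 
   q4     q0   q7 
   q5     q0   q8 
   q6     q1   q9 
   q7     q1  q10 
   q8     q1  q11 
   q9     q3  q12 
   q10    q3  q13 
   q11   q13  q13 
   q12    q0  q14 
 * q13   q14  q14 
   q14   q11  q11 
(> = start, * = accepting)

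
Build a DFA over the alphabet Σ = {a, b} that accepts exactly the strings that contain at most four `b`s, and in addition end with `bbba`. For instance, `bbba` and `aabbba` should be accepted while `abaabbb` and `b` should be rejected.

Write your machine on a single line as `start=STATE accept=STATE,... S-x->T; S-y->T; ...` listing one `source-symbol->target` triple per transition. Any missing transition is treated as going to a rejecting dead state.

Build one automaton per condition and run them in lockstep. The first has 6 states tracking the count of `b`s, saturating at 5; the second has 5 states tracking how much of the suffix `bbba` has currently been matched. A product state is a pair (one from each), accepting exactly when both do. Equivalent product states are then merged.
        a   b  
>  s0   s0  s1 
   s1   s2  s3 
   s2   s2  s4 
   s3   s5  s6 
   s4   s5  s7 
   s5   s5  s5 
   s6   s8  s9 
   s7   s5  s9 
 * s8   s5  s5 
   s9   s8  s5 
(> = start, * = accepting)

start=s0; accept=s8; s0-a->s0; s0-b->s1; s1-a->s2; s1-b->s3; s2-a->s2; s2-b->s4; s3-a->s5; s3-b->s6; s4-a->s5; s4-b->s7; s5-a->s5; s5-b->s5; s6-a->s8; s6-b->s9; s7-a->s5; s7-b->s9; s8-a->s5; s8-b->s5; s9-a->s8; s9-b->s5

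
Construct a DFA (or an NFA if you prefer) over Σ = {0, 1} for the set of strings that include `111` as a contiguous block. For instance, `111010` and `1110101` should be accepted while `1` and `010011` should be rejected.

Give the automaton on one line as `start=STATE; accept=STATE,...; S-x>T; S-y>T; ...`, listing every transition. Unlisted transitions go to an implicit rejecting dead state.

start=s0; accept=s3; s0-0>s0; s0-1>s1; s1-0>s0; s1-1>s2; s2-0>s0; s2-1>s3; s3-0>s3; s3-1>s3

Track how much of `111` has been matched so far: state s0 is no progress, s3 is the absorbing accept state reached once `111` has occurred. Intermediate states record partial matches; on a mismatch, fall back to the longest reusable overlap.
        0   1  
>  s0   s0  s1 
   s1   s0  s2 
   s2   s0  s3 
 * s3   s3  s3 
(> = start, * = accepting)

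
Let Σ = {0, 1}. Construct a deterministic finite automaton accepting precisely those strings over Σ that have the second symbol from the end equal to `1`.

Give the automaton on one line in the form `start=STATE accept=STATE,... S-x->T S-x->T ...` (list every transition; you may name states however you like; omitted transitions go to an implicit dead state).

A DFA must remember the last 2 symbols (since which symbol is second-to-last isn't known until the input ends). Use one state per possible window of the last ≤2 symbols; accept from those whose window starts with `1`.
A 7-state machine:
        0   1  
>  q0   q1  q2 
   q1   q3  q4 
   q2   q5  q6 
   q3   q3  q4 
   q4   q5  q6 
 * q5   q3  q4 
 * q6   q5  q6 
(> = start, * = accepting)

start=q0 accept=q5,q6 q0-0->q1 q0-1->q2 q1-0->q3 q1-1->q4 q2-0->q5 q2-1->q6 q3-0->q3 q3-1->q4 q4-0->q5 q4-1->q6 q5-0->q3 q5-1->q4 q6-0->q5 q6-1->q6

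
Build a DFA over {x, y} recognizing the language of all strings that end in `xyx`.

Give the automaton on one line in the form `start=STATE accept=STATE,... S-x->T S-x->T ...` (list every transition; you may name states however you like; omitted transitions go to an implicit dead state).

start=s0 accept=s3 s0-x->s1 s0-y->s0 s1-x->s1 s1-y->s2 s2-x->s3 s2-y->s0 s3-x->s1 s3-y->s2

Let each state record the length of the longest suffix of the input read so far that is also a prefix of `xyx`. s1 means the last symbol is `x`; s2 means the last 2 symbols are `xy`; s3 means the last 3 symbols are `xyx`. Accept only at s3, where the string currently ends in `xyx`.
4 states suffice.
        x   y  
>  s0   s1  s0 
   s1   s1  s2 
   s2   s3  s0 
 * s3   s1  s2 
(> = start, * = accepting)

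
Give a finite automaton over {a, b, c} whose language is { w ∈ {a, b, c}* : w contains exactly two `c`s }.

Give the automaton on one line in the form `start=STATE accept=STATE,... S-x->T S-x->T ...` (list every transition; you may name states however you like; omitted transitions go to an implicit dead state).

Only the number of `c`s matters, and only up to 3. Make a chain q0 → q1 → q2 → q3 advanced by each `c` (with q3 absorbing); every other symbol self-loops. The accepting set is {q2}.
A 4-state machine:
        a   b   c  
>  q0   q0  q0  q1 
   q1   q1  q1  q2 
 * q2   q2  q2  q3 
   q3   q3  q3  q3 
(> = start, * = accepting)

start=q0 accept=q2 q0-a->q0 q0-b->q0 q0-c->q1 q1-a->q1 q1-b->q1 q1-c->q2 q2-a->q2 q2-b->q2 q2-c->q3 q3-a->q3 q3-b->q3 q3-c->q3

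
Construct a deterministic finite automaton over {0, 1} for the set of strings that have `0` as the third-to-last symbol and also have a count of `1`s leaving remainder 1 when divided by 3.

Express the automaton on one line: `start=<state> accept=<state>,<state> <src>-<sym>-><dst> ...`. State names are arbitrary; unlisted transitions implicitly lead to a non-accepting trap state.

start=q0 accept=q7,q8,q11,q13 q0-0->q1 q0-1->q2 q1-0->q3 q1-1->q4 q2-0->q5 q2-1->q6 q3-0->q3 q3-1->q7 q4-0->q8 q4-1->q6 q5-0->q9 q5-1->q6 q6-0->q10 q6-1->q0 q7-0->q8 q7-1->q6 q8-0->q9 q8-1->q6 q9-0->q11 q9-1->q6 q10-0->q10 q10-1->q12 q11-0->q11 q11-1->q6 q12-0->q1 q12-1->q13 q13-0->q5 q13-1->q6

Build one automaton per condition and run them in lockstep. One (15 states) tracks the last 3 symbols read; the other (3 states) tracks the count of `1`s modulo 3. Each combined state is a pair, one component from each; accept when both components accept. Equivalent product states are then merged.
With 14 states:
          0    1  
>  q0     q1   q2 
   q1     q3   q4 
   q2     q5   q6 
   q3     q3   q7 
   q4     q8   q6 
   q5     q9   q6 
   q6    q10   q0 
 * q7     q8   q6 
 * q8     q9   q6 
   q9    q11   q6 
   q10   q10  q12 
 * q11   q11   q6 
   q12    q1  q13 
 * q13    q5   q6 
(> = start, * = accepting)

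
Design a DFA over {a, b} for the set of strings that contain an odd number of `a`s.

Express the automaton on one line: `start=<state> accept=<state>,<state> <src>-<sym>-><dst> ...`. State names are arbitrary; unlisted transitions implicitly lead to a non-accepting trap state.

Keep the running count of `a`s modulo 2: each `a` advances along the cycle q0 → q1 → q0 while other symbols loop. Accept at q1.
2 states suffice.
        a   b  
>  q0   q1  q0 
 * q1   q0  q1 
(> = start, * = accepting)

start=q0 accept=q1 q0-a->q1 q0-b->q0 q1-a->q0 q1-b->q1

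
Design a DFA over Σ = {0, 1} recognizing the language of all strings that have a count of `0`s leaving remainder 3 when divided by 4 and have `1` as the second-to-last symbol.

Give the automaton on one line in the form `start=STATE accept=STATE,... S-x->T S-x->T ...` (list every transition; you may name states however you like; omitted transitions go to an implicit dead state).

start=A accept=G,H A-0->B A-1->A B-0->C B-1->B C-0->D C-1->E D-0->A D-1->F E-0->G E-1->E F-0->A F-1->H G-0->A G-1->F H-0->A H-1->H

Handle the two conditions separately and then intersect. One (4 states) tracks the count of `0`s modulo 4; the other (7 states) tracks the last 2 symbols read. Each combined state is a pair, one component from each; accept when both components accept. Equivalent product states are then merged.
An 8-state machine:
       0  1 
>  A   B  A 
   B   C  B 
   C   D  E 
   D   A  F 
   E   G  E 
   F   A  H 
 * G   A  F 
 * H   A  H 
(> = start, * = accepting)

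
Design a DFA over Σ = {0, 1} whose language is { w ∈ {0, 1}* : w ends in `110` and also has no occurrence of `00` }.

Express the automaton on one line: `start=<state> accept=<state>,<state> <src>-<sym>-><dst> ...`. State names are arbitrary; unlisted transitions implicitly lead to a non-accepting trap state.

Run two small machines in parallel and take their product. One (4 states) tracks how much of the suffix `110` has currently been matched; the other (3 states) tracks partial matches of the forbidden pattern `00`. Each combined state is a pair, one component from each; accept when both components accept. Minimizing collapses redundant product states.
A 6-state machine:
        0   1  
>  S0   S1  S2 
   S1   S3  S2 
   S2   S1  S4 
   S3   S3  S3 
   S4   S5  S4 
 * S5   S3  S2 
(> = start, * = accepting)

start=S0 accept=S5 S0-0->S1 S0-1->S2 S1-0->S3 S1-1->S2 S2-0->S1 S2-1->S4 S3-0->S3 S3-1->S3 S4-0->S5 S4-1->S4 S5-0->S3 S5-1->S2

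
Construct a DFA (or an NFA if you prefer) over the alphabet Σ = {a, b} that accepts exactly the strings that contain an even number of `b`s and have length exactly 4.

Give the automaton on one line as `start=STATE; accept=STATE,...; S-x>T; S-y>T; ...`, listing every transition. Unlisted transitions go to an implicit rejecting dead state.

Build one automaton per condition and run them in lockstep. One (2 states) tracks the count of `b`s modulo 2; the other (6 states) tracks the input length, saturating at 5. Each combined state is a pair, one component from each; accept when both components accept. After merging equivalent states the machine shrinks.
        a   b  
>  S0   S1  S2 
   S1   S3  S4 
   S2   S4  S3 
   S3   S5  S6 
   S4   S6  S5 
   S5   S7  S8 
   S6   S8  S7 
 * S7   S8  S8 
   S8   S8  S8 
(> = start, * = accepting)

start=S0; accept=S7; S0-a>S1; S0-b>S2; S1-a>S3; S1-b>S4; S2-a>S4; S2-b>S3; S3-a>S5; S3-b>S6; S4-a>S6; S4-b>S5; S5-a>S7; S5-b>S8; S6-a>S8; S6-b>S7; S7-a>S8; S7-b>S8; S8-a>S8; S8-b>S8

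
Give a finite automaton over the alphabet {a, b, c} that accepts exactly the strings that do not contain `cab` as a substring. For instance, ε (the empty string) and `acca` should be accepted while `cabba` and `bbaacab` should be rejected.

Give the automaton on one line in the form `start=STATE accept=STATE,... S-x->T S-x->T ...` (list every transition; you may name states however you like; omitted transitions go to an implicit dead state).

This is the complement of 'contains `cab`'. Use the same substring-matching states — s0 through s3 holding how much of `cab` has just been matched — but flip the accepting set: everything except the trap s3 accepts.
        a   b   c  
>* s0   s0  s0  s1 
 * s1   s2  s0  s1 
 * s2   s0  s3  s1 
   s3   s3  s3  s3 
(> = start, * = accepting)

start=s0 accept=s0,s1,s2 s0-a->s0 s0-b->s0 s0-c->s1 s1-a->s2 s1-b->s0 s1-c->s1 s2-a->s0 s2-b->s3 s2-c->s1 s3-a->s3 s3-b->s3 s3-c->s3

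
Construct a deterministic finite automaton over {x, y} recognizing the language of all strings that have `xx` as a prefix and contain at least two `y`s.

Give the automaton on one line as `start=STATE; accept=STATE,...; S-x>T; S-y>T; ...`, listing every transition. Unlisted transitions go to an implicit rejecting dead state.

Handle the two conditions separately and then intersect. One (4 states) tracks whether the input so far still matches the prefix `xx`; the other (4 states) tracks the count of `y`s, saturating at 3. Each combined state is a pair, one component from each; accept when both components accept. Equivalent product states are then merged.
With 6 states:
       x  y 
>  A   B  C 
   B   D  C 
   C   C  C 
   D   D  E 
   E   E  F 
 * F   F  F 
(> = start, * = accepting)

start=A; accept=F; A-x>B; A-y>C; B-x>D; B-y>C; C-x>C; C-y>C; D-x>D; D-y>E; E-x>E; E-y>F; F-x>F; F-y>F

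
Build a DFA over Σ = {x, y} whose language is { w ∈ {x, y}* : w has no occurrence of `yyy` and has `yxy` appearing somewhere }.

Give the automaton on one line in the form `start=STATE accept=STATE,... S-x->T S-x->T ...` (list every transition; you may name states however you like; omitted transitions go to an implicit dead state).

start=q0 accept=q4,q6,q7 q0-x->q0 q0-y->q1 q1-x->q2 q1-y->q3 q2-x->q0 q2-y->q4 q3-x->q2 q3-y->q5 q4-x->q6 q4-y->q7 q5-x->q8 q5-y->q5 q6-x->q6 q6-y->q4 q7-x->q6 q7-y->q9 q8-x->q10 q8-y->q9 q9-x->q9 q9-y->q9 q10-x->q10 q10-y->q5

Build one automaton per condition and run them in lockstep. The first has 4 states tracking partial matches of the forbidden pattern `yyy`; the second has 4 states tracking whether and how much of `yxy` has been seen. A product state is a pair (one from each), accepting exactly when both do.
An 11-state machine:
          x    y  
>  q0     q0   q1 
   q1     q2   q3 
   q2     q0   q4 
   q3     q2   q5 
 * q4     q6   q7 
   q5     q8   q5 
 * q6     q6   q4 
 * q7     q6   q9 
   q8    q10   q9 
   q9     q9   q9 
   q10   q10   q5 
(> = start, * = accepting)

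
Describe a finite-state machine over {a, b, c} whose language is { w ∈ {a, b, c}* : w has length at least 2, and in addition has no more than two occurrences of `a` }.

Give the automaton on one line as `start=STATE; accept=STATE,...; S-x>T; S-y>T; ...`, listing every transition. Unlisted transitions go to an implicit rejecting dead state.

start=q0; accept=q3,q4,q5; q0-a>q1; q0-b>q2; q0-c>q2; q1-a>q3; q1-b>q4; q1-c>q4; q2-a>q4; q2-b>q5; q2-c>q5; q3-a>q6; q3-b>q3; q3-c>q3; q4-a>q3; q4-b>q4; q4-c>q4; q5-a>q4; q5-b>q5; q5-c>q5; q6-a>q6; q6-b>q6; q6-c>q6

Handle the two conditions separately and then intersect. The first has 4 states tracking the input length, saturating at 3; the second has 4 states tracking the count of `a`s, saturating at 3. A product state is a pair (one from each), accepting exactly when both do. Minimizing collapses redundant product states.
With 7 states:
        a   b   c  
>  q0   q1  q2  q2 
   q1   q3  q4  q4 
   q2   q4  q5  q5 
 * q3   q6  q3  q3 
 * q4   q3  q4  q4 
 * q5   q4  q5  q5 
   q6   q6  q6  q6 
(> = start, * = accepting)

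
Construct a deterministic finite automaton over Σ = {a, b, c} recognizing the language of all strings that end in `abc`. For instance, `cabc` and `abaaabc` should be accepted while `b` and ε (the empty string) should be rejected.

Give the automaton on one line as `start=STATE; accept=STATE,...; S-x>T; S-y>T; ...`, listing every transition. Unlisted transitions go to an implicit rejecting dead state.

start=S0; accept=S3; S0-a>S1; S0-b>S0; S0-c>S0; S1-a>S1; S1-b>S2; S1-c>S0; S2-a>S1; S2-b>S0; S2-c>S3; S3-a>S1; S3-b>S0; S3-c>S0

Remember how much of `abc` the current input suffix matches. State S0 means no match yet; S1 means the last symbol is `a`; S2 means the last 2 symbols are `ab`; S3 means the last 3 symbols are `abc`. Only S3 accepts. On a mismatch, fall back to the longest proper suffix that is still a prefix of `abc`.
4 states suffice.
        a   b   c  
>  S0   S1  S0  S0 
   S1   S1  S2  S0 
   S2   S1  S0  S3 
 * S3   S1  S0  S0 
(> = start, * = accepting)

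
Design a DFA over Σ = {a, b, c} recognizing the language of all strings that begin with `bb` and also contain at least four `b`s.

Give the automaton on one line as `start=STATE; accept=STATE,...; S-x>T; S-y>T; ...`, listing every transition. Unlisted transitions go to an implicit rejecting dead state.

start=s0; accept=s5; s0-a>s1; s0-b>s2; s0-c>s1; s1-a>s1; s1-b>s1; s1-c>s1; s2-a>s1; s2-b>s3; s2-c>s1; s3-a>s3; s3-b>s4; s3-c>s3; s4-a>s4; s4-b>s5; s4-c>s4; s5-a>s5; s5-b>s5; s5-c>s5

Run two small machines in parallel and take their product. The first has 4 states tracking whether the input so far still matches the prefix `bb`; the second has 6 states tracking the count of `b`s, saturating at 5. A product state is a pair (one from each), accepting exactly when both do. After merging equivalent states the machine shrinks.
6 states suffice.
        a   b   c  
>  s0   s1  s2  s1 
   s1   s1  s1  s1 
   s2   s1  s3  s1 
   s3   s3  s4  s3 
   s4   s4  s5  s4 
 * s5   s5  s5  s5 
(> = start, * = accepting)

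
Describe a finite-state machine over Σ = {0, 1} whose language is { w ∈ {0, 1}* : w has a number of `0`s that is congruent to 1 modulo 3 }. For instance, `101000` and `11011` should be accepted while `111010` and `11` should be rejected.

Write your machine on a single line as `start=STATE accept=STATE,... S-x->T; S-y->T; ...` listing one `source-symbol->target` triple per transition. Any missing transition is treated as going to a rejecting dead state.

Keep the running count of `0`s modulo 3: each `0` advances along the cycle A → B → C → A while other symbols loop. Accept at B.
With 3 states:
       0  1 
>  A   B  A 
 * B   C  B 
   C   A  C 
(> = start, * = accepting)

start=A; accept=B; A-0->B; A-1->A; B-0->C; B-1->B; C-0->A; C-1->C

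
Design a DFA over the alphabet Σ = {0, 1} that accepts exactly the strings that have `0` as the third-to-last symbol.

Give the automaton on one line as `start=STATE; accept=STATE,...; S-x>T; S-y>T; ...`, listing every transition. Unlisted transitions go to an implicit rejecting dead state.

start=S0; accept=S7,S8,S9,S10; S0-0>S1; S0-1>S2; S1-0>S3; S1-1>S4; S2-0>S5; S2-1>S6; S3-0>S7; S3-1>S8; S4-0>S9; S4-1>S10; S5-0>S11; S5-1>S12; S6-0>S13; S6-1>S14; S7-0>S7; S7-1>S8; S8-0>S9; S8-1>S10; S9-0>S11; S9-1>S12; S10-0>S13; S10-1>S14; S11-0>S7; S11-1>S8; S12-0>S9; S12-1>S10; S13-0>S11; S13-1>S12; S14-0>S13; S14-1>S14

Because acceptance depends on a position counted from the end, the machine has to buffer the most recent 3 symbols. Make each state the string of the last up-to-3 symbols read; on input `x` shift the window left and append `x`. Accept when the buffered window has length 3 and begins with `0`.
          0    1  
>  S0     S1   S2 
   S1     S3   S4 
   S2     S5   S6 
   S3     S7   S8 
   S4     S9  S10 
   S5    S11  S12 
   S6    S13  S14 
 * S7     S7   S8 
 * S8     S9  S10 
 * S9    S11  S12 
 * S10   S13  S14 
   S11    S7   S8 
   S12    S9  S10 
   S13   S11  S12 
   S14   S13  S14 
(> = start, * = accepting)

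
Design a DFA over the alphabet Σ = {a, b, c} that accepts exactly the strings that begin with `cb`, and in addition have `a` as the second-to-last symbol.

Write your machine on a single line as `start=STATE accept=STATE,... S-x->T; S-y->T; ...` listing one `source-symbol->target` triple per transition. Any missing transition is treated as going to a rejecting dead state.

Run two small machines in parallel and take their product. The first has 4 states tracking whether the input so far still matches the prefix `cb`; the second has 13 states tracking the last 2 symbols read. A product state is a pair (one from each), accepting exactly when both do.
22 states suffice.
          a    b    c  
>  q0     q1   q2   q3 
   q1     q4   q5   q6 
   q2     q7   q8   q9 
   q3    q10  q11  q12 
   q4     q4   q5   q6 
   q5     q7   q8   q9 
   q6    q10  q13  q12 
   q7     q4   q5   q6 
   q8     q7   q8   q9 
   q9    q10  q13  q12 
   q10    q4   q5   q6 
   q11   q14  q15  q16 
   q12   q10  q13  q12 
   q13    q7   q8   q9 
   q14   q17  q18  q19 
   q15   q14  q15  q16 
   q16   q20  q11  q21 
 * q17   q17  q18  q19 
 * q18   q14  q15  q16 
 * q19   q20  q11  q21 
   q20   q17  q18  q19 
   q21   q20  q11  q21 
(> = start, * = accepting)

start=q0; accept=q17,q18,q19; q0-a->q1; q0-b->q2; q0-c->q3; q1-a->q4; q1-b->q5; q1-c->q6; q2-a->q7; q2-b->q8; q2-c->q9; q3-a->q10; q3-b->q11; q3-c->q12; q4-a->q4; q4-b->q5; q4-c->q6; q5-a->q7; q5-b->q8; q5-c->q9; q6-a->q10; q6-b->q13; q6-c->q12; q7-a->q4; q7-b->q5; q7-c->q6; q8-a->q7; q8-b->q8; q8-c->q9; q9-a->q10; q9-b->q13; q9-c->q12; q10-a->q4; q10-b->q5; q10-c->q6; q11-a->q14; q11-b->q15; q11-c->q16; q12-a->q10; q12-b->q13; q12-c->q12; q13-a->q7; q13-b->q8; q13-c->q9; q14-a->q17; q14-b->q18; q14-c->q19; q15-a->q14; q15-b->q15; q15-c->q16; q16-a->q20; q16-b->q11; q16-c->q21; q17-a->q17; q17-b->q18; q17-c->q19; q18-a->q14; q18-b->q15; q18-c->q16; q19-a->q20; q19-b->q11; q19-c->q21; q20-a->q17; q20-b->q18; q20-c->q19; q21-a->q20; q21-b->q11; q21-c->q21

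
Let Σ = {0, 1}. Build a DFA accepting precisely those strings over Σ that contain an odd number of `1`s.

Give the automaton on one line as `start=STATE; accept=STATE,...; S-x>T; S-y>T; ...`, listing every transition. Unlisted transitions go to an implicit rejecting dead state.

start=q0; accept=q1; q0-0>q0; q0-1>q1; q1-0>q1; q1-1>q0

Keep the running count of `1`s modulo 2: each `1` advances along the cycle q0 → q1 → q0 while other symbols loop. Accept at q1.
A 2-state machine:
        0   1  
>  q0   q0  q1 
 * q1   q1  q0 
(> = start, * = accepting)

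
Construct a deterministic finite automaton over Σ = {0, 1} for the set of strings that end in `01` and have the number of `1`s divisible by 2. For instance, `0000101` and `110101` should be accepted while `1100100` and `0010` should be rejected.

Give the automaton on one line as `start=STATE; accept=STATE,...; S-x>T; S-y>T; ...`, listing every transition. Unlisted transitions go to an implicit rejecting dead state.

Run two small machines in parallel and take their product. One (3 states) tracks how much of the suffix `01` has currently been matched; the other (2 states) tracks the count of `1`s modulo 2. Each combined state is a pair, one component from each; accept when both components accept.
6 states suffice.
        0   1  
>  q0   q1  q2 
   q1   q1  q3 
   q2   q4  q0 
   q3   q4  q0 
   q4   q4  q5 
 * q5   q1  q2 
(> = start, * = accepting)

start=q0; accept=q5; q0-0>q1; q0-1>q2; q1-0>q1; q1-1>q3; q2-0>q4; q2-1>q0; q3-0>q4; q3-1>q0; q4-0>q4; q4-1>q5; q5-0>q1; q5-1>q2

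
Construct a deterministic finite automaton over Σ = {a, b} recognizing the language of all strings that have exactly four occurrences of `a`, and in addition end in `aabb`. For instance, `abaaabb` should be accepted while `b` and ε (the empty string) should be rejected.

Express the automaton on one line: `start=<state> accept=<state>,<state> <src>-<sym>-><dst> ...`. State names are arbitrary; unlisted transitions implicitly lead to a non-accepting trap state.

Handle the two conditions separately and then intersect. One (6 states) tracks the count of `a`s, saturating at 5; the other (5 states) tracks how much of the suffix `aabb` has currently been matched. Each combined state is a pair, one component from each; accept when both components accept. Equivalent product states are then merged.
        a   b  
>  q0   q1  q0 
   q1   q2  q1 
   q2   q3  q2 
   q3   q4  q5 
   q4   q5  q6 
   q5   q5  q5 
   q6   q5  q7 
 * q7   q5  q5 
(> = start, * = accepting)

start=q0 accept=q7 q0-a->q1 q0-b->q0 q1-a->q2 q1-b->q1 q2-a->q3 q2-b->q2 q3-a->q4 q3-b->q5 q4-a->q5 q4-b->q6 q5-a->q5 q5-b->q5 q6-a->q5 q6-b->q7 q7-a->q5 q7-b->q5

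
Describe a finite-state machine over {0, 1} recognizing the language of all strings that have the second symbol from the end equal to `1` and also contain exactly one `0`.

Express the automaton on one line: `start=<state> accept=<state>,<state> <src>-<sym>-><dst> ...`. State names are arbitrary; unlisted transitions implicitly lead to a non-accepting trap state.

start=S0 accept=S5,S9 S0-0->S1 S0-1->S2 S1-0->S3 S1-1->S4 S2-0->S5 S2-1->S6 S3-0->S3 S3-1->S7 S4-0->S8 S4-1->S9 S5-0->S3 S5-1->S4 S6-0->S5 S6-1->S6 S7-0->S8 S7-1->S10 S8-0->S3 S8-1->S7 S9-0->S8 S9-1->S9 S10-0->S8 S10-1->S10

Build one automaton per condition and run them in lockstep. The first has 7 states tracking the last 2 symbols read; the second has 3 states tracking the count of `0`s, saturating at 2. A product state is a pair (one from each), accepting exactly when both do.
11 states suffice.
          0    1  
>  S0     S1   S2 
   S1     S3   S4 
   S2     S5   S6 
   S3     S3   S7 
   S4     S8   S9 
 * S5     S3   S4 
   S6     S5   S6 
   S7     S8  S10 
   S8     S3   S7 
 * S9     S8   S9 
   S10    S8  S10 
(> = start, * = accepting)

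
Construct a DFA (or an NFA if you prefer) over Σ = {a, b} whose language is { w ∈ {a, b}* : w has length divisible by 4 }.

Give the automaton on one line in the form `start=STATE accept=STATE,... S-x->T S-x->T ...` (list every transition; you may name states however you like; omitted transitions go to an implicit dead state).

Count input length modulo 4: every symbol advances one step around the cycle S0 → S1 → S2 → S3 → S0. Accept at S0.
A 4-state machine:
        a   b  
>* S0   S1  S1 
   S1   S2  S2 
   S2   S3  S3 
   S3   S0  S0 
(> = start, * = accepting)

start=S0 accept=S0 S0-a->S1 S0-b->S1 S1-a->S2 S1-b->S2 S2-a->S3 S2-b->S3 S3-a->S0 S3-b->S0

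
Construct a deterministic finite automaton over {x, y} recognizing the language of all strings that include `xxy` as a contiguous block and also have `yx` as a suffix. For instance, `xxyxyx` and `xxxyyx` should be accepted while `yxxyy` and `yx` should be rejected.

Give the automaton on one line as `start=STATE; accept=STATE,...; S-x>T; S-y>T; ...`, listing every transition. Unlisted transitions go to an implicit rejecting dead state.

Run two small machines in parallel and take their product. The first has 4 states tracking whether and how much of `xxy` has been seen; the second has 3 states tracking how much of the suffix `yx` has currently been matched. A product state is a pair (one from each), accepting exactly when both do.
With 8 states:
        x   y  
>  q0   q1  q2 
   q1   q3  q2 
   q2   q4  q2 
   q3   q3  q5 
   q4   q3  q2 
   q5   q6  q5 
 * q6   q7  q5 
   q7   q7  q5 
(> = start, * = accepting)

start=q0; accept=q6; q0-x>q1; q0-y>q2; q1-x>q3; q1-y>q2; q2-x>q4; q2-y>q2; q3-x>q3; q3-y>q5; q4-x>q3; q4-y>q2; q5-x>q6; q5-y>q5; q6-x>q7; q6-y>q5; q7-x>q7; q7-y>q5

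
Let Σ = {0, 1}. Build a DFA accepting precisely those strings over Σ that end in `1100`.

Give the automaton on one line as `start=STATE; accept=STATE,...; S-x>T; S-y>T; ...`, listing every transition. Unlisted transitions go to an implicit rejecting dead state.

start=A; accept=E; A-0>A; A-1>B; B-0>A; B-1>C; C-0>D; C-1>C; D-0>E; D-1>B; E-0>A; E-1>B

Remember how much of `1100` the current input suffix matches. State A means no match yet; B means the last symbol is `1`; C means the last 2 symbols are `11`; D means the last 3 symbols are `110`; E means the last 4 symbols are `1100`. Only E accepts. On a mismatch, fall back to the longest proper suffix that is still a prefix of `1100`.
       0  1 
>  A   A  B 
   B   A  C 
   C   D  C 
   D   E  B 
 * E   A  B 
(> = start, * = accepting)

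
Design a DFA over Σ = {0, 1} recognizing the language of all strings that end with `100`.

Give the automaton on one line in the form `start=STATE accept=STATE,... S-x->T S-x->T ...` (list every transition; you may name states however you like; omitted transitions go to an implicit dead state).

Let each state record the length of the longest suffix of the input read so far that is also a prefix of `100`. q1 means the last symbol is `1`; q2 means the last 2 symbols are `10`; q3 means the last 3 symbols are `100`. Accept only at q3, where the string currently ends in `100`.
With 4 states:
        0   1  
>  q0   q0  q1 
   q1   q2  q1 
   q2   q3  q1 
 * q3   q0  q1 
(> = start, * = accepting)

start=q0 accept=q3 q0-0->q0 q0-1->q1 q1-0->q2 q1-1->q1 q2-0->q3 q2-1->q1 q3-0->q0 q3-1->q1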